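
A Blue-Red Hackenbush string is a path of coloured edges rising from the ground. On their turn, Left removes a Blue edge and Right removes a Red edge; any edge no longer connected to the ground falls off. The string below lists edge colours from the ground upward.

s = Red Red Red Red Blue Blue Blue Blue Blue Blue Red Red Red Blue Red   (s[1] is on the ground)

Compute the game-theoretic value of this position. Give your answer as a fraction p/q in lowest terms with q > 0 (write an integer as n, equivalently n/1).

-6203/2048

Build G(s[:k]) for k = 1..15, string s = Red Red Red Red Blue Blue Blue Blue Blue Blue Red Red Red Blue Red.
G_1 [R]  L=[—]  R=[0]  ⇒ -1
G_2 [RR]  L=[—]  R=[-1, 0]  ⇒ -2
G_3 [RRR]  L=[—]  R=[-2, -1, 0]  ⇒ -3
G_4 [RRRR]  L=[—]  R=[-3, -2, -1, 0]  ⇒ -4
G_5 [RRRRB]  L=[-4]  R=[-3, -2, -1, 0]  ⇒ -7/2
G_6 [RRRRBB]  L=[-4, -7/2]  R=[-3, -2, -1, 0]  ⇒ -13/4
G_7 [RRRRBBB]  L=[-4, -7/2, -13/4]  R=[-3, -2, -1, 0]  ⇒ -25/8
G_8 [RRRRBBBB]  L=[-4, -7/2, -13/4, -25/8]  R=[-3, -2, -1, 0]  ⇒ -49/16
G_9 [RRRRBBBBB]  L=[-4, -7/2, -13/4, -25/8, -49/16]  R=[-3, -2, -1, 0]  ⇒ -97/32
G_10 [RRRRBBBBBB]  L=[-4, -7/2, -13/4, -25/8, -49/16, -97/32]  R=[-3, -2, -1, 0]  ⇒ -193/64
G_11 [RRRRBBBBBBR]  L=[-4, -7/2, -13/4, -25/8, -49/16, -97/32]  R=[-193/64, -3, -2, -1, 0]  ⇒ -387/128
G_12 [RRRRBBBBBBRR]  L=[-4, -7/2, -13/4, -25/8, -49/16, -97/32]  R=[-387/128, -193/64, -3, -2, -1, 0]  ⇒ -775/256
G_13 [RRRRBBBBBBRRR]  L=[-4, -7/2, -13/4, -25/8, -49/16, -97/32]  R=[-775/256, -387/128, -193/64, -3, -2, -1, 0]  ⇒ -1551/512
G_14 [RRRRBBBBBBRRRB]  L=[-4, -7/2, -13/4, -25/8, -49/16, -97/32, -1551/512]  R=[-775/256, -387/128, -193/64, -3, -2, -1, 0]  ⇒ -3101/1024
G_15 [RRRRBBBBBBRRRBR]  L=[-4, -7/2, -13/4, -25/8, -49/16, -97/32, -1551/512]  R=[-3101/1024, -775/256, -387/128, -193/64, -3, -2, -1, 0]  ⇒ -6203/2048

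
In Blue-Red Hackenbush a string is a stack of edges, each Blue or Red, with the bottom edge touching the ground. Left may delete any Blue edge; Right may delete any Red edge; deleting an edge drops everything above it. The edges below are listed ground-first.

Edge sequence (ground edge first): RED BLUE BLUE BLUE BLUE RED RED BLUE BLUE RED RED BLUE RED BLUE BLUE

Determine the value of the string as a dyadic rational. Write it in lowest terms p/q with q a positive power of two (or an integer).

Recurse on prefixes of the 15-edge string RED BLUE BLUE BLUE BLUE RED RED BLUE BLUE RED RED BLUE RED BLUE BLUE:
step 1: add RED to get R; options L={ — } R={ 0 } — -1
step 2: add BLUE to get RB; options L={ -1 } R={ 0 } — -1/2
step 3: add BLUE to get RBB; options L={ -1,-1/2 } R={ 0 } — -1/4
step 4: add BLUE to get RBBB; options L={ -1,-1/2,-1/4 } R={ 0 } — -1/8
step 5: add BLUE to get RBBBB; options L={ -1,-1/2,-1/4,-1/8 } R={ 0 } — -1/16
step 6: add RED to get RBBBBR; options L={ -1,-1/2,-1/4,-1/8 } R={ -1/16,0 } — -3/32
step 7: add RED to get RBBBBRR; options L={ -1,-1/2,-1/4,-1/8 } R={ -3/32,-1/16,0 } — -7/64
step 8: add BLUE to get RBBBBRRB; options L={ -1,-1/2,-1/4,-1/8,-7/64 } R={ -3/32,-1/16,0 } — -13/128
step 9: add BLUE to get RBBBBRRBB; options L={ -1,-1/2,-1/4,-1/8,-7/64,-13/128 } R={ -3/32,-1/16,0 } — -25/256
step 10: add RED to get RBBBBRRBBR; options L={ -1,-1/2,-1/4,-1/8,-7/64,-13/128 } R={ -25/256,-3/32,-1/16,0 } — -51/512
step 11: add RED to get RBBBBRRBBRR; options L={ -1,-1/2,-1/4,-1/8,-7/64,-13/128 } R={ -51/512,-25/256,-3/32,-1/16,0 } — -103/1024
step 12: add BLUE to get RBBBBRRBBRRB; options L={ -1,-1/2,-1/4,-1/8,-7/64,-13/128,-103/1024 } R={ -51/512,-25/256,-3/32,-1/16,0 } — -205/2048
step 13: add RED to get RBBBBRRBBRRBR; options L={ -1,-1/2,-1/4,-1/8,-7/64,-13/128,-103/1024 } R={ -205/2048,-51/512,-25/256,-3/32,-1/16,0 } — -411/4096
step 14: add BLUE to get RBBBBRRBBRRBRB; options L={ -1,-1/2,-1/4,-1/8,-7/64,-13/128,-103/1024,-411/4096 } R={ -205/2048,-51/512,-25/256,-3/32,-1/16,0 } — -821/8192
step 15: add BLUE to get RBBBBRRBBRRBRBB; options L={ -1,-1/2,-1/4,-1/8,-7/64,-13/128,-103/1024,-411/4096,-821/8192 } R={ -205/2048,-51/512,-25/256,-3/32,-1/16,0 } — -1641/16384

-1641/16384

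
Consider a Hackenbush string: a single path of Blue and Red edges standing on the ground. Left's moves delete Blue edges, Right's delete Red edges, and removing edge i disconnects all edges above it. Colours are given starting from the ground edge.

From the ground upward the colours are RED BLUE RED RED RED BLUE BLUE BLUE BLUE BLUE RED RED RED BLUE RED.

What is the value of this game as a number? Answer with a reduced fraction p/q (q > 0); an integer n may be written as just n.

Build g(s[:k]) for k = 1..15, string s = RED BLUE RED RED RED BLUE BLUE BLUE BLUE BLUE RED RED RED BLUE RED.
g_1 [R]  L=[]  R=[0]  → -1
g_2 [RB]  L=[-1]  R=[0]  → -1/2
g_3 [RBR]  L=[-1]  R=[-1/2,0]  → -3/4
g_4 [RBRR]  L=[-1]  R=[-3/4,-1/2,0]  → -7/8
g_5 [RBRRR]  L=[-1]  R=[-7/8,-3/4,-1/2,0]  → -15/16
g_6 [RBRRRB]  L=[-1,-15/16]  R=[-7/8,-3/4,-1/2,0]  → -29/32
g_7 [RBRRRBB]  L=[-1,-15/16,-29/32]  R=[-7/8,-3/4,-1/2,0]  → -57/64
g_8 [RBRRRBBB]  L=[-1,-15/16,-29/32,-57/64]  R=[-7/8,-3/4,-1/2,0]  → -113/128
g_9 [RBRRRBBBB]  L=[-1,-15/16,-29/32,-57/64,-113/128]  R=[-7/8,-3/4,-1/2,0]  → -225/256
g_10 [RBRRRBBBBB]  L=[-1,-15/16,-29/32,-57/64,-113/128,-225/256]  R=[-7/8,-3/4,-1/2,0]  → -449/512
g_11 [RBRRRBBBBBR]  L=[-1,-15/16,-29/32,-57/64,-113/128,-225/256]  R=[-449/512,-7/8,-3/4,-1/2,0]  → -899/1024
g_12 [RBRRRBBBBBRR]  L=[-1,-15/16,-29/32,-57/64,-113/128,-225/256]  R=[-899/1024,-449/512,-7/8,-3/4,-1/2,0]  → -1799/2048
g_13 [RBRRRBBBBBRRR]  L=[-1,-15/16,-29/32,-57/64,-113/128,-225/256]  R=[-1799/2048,-899/1024,-449/512,-7/8,-3/4,-1/2,0]  → -3599/4096
g_14 [RBRRRBBBBBRRRB]  L=[-1,-15/16,-29/32,-57/64,-113/128,-225/256,-3599/4096]  R=[-1799/2048,-899/1024,-449/512,-7/8,-3/4,-1/2,0]  → -7197/8192
g_15 [RBRRRBBBBBRRRBR]  L=[-1,-15/16,-29/32,-57/64,-113/128,-225/256,-3599/4096]  R=[-7197/8192,-1799/2048,-899/1024,-449/512,-7/8,-3/4,-1/2,0]  → -14395/16384

-14395/16384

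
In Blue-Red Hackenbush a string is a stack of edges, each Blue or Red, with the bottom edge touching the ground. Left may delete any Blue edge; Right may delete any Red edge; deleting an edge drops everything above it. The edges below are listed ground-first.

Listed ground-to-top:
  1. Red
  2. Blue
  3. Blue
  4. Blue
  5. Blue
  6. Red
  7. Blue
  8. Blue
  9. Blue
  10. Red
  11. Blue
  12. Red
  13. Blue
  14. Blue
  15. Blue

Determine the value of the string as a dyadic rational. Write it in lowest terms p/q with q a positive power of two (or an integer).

Recurse on prefixes of the 15-edge string Red Blue Blue Blue Blue Red Blue Blue Blue Red Blue Red Blue Blue Blue:
1 of 15 · R · max L −∞ · min R 0 -> -1
2 of 15 · RB · max L -1 · min R 0 -> -1/2
3 of 15 · RBB · max L -1/2 · min R 0 -> -1/4
4 of 15 · RBBB · max L -1/4 · min R 0 -> -1/8
5 of 15 · RBBBB · max L -1/8 · min R 0 -> -1/16
6 of 15 · RBBBBR · max L -1/8 · min R -1/16 -> -3/32
7 of 15 · RBBBBRB · max L -3/32 · min R -1/16 -> -5/64
8 of 15 · RBBBBRBB · max L -5/64 · min R -1/16 -> -9/128
9 of 15 · RBBBBRBBB · max L -9/128 · min R -1/16 -> -17/256
10 of 15 · RBBBBRBBBR · max L -9/128 · min R -17/256 -> -35/512
11 of 15 · RBBBBRBBBRB · max L -35/512 · min R -17/256 -> -69/1024
12 of 15 · RBBBBRBBBRBR · max L -35/512 · min R -69/1024 -> -139/2048
13 of 15 · RBBBBRBBBRBRB · max L -139/2048 · min R -69/1024 -> -277/4096
14 of 15 · RBBBBRBBBRBRBB · max L -277/4096 · min R -69/1024 -> -553/8192
15 of 15 · RBBBBRBBBRBRBBB · max L -553/8192 · min R -69/1024 -> -1105/16384

-1105/16384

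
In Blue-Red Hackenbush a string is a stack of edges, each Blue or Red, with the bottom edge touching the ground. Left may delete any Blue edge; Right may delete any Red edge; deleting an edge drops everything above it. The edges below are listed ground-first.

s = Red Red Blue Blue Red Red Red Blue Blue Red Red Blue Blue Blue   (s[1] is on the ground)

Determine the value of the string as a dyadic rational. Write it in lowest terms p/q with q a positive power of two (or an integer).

Prefix values for Red Red Blue Blue Red Red Red Blue Blue Red Red Blue Blue Blue via {L|R} + simplicity:
step 1: add Red to get R; options L={ (no moves) } R={ 0 } — -1
step 2: add Red to get RR; options L={ (no moves) } R={ -1, 0 } — -2
step 3: add Blue to get RRB; options L={ -2 } R={ -1, 0 } — -3/2
step 4: add Blue to get RRBB; options L={ -2, -3/2 } R={ -1, 0 } — -5/4
step 5: add Red to get RRBBR; options L={ -2, -3/2 } R={ -5/4, -1, 0 } — -11/8
step 6: add Red to get RRBBRR; options L={ -2, -3/2 } R={ -11/8, -5/4, -1, 0 } — -23/16
step 7: add Red to get RRBBRRR; options L={ -2, -3/2 } R={ -23/16, -11/8, -5/4, -1, 0 } — -47/32
step 8: add Blue to get RRBBRRRB; options L={ -2, -3/2, -47/32 } R={ -23/16, -11/8, -5/4, -1, 0 } — -93/64
step 9: add Blue to get RRBBRRRBB; options L={ -2, -3/2, -47/32, -93/64 } R={ -23/16, -11/8, -5/4, -1, 0 } — -185/128
step 10: add Red to get RRBBRRRBBR; options L={ -2, -3/2, -47/32, -93/64 } R={ -185/128, -23/16, -11/8, -5/4, -1, 0 } — -371/256
step 11: add Red to get RRBBRRRBBRR; options L={ -2, -3/2, -47/32, -93/64 } R={ -371/256, -185/128, -23/16, -11/8, -5/4, -1, 0 } — -743/512
step 12: add Blue to get RRBBRRRBBRRB; options L={ -2, -3/2, -47/32, -93/64, -743/512 } R={ -371/256, -185/128, -23/16, -11/8, -5/4, -1, 0 } — -1485/1024
step 13: add Blue to get RRBBRRRBBRRBB; options L={ -2, -3/2, -47/32, -93/64, -743/512, -1485/1024 } R={ -371/256, -185/128, -23/16, -11/8, -5/4, -1, 0 } — -2969/2048
step 14: add Blue to get RRBBRRRBBRRBBB; options L={ -2, -3/2, -47/32, -93/64, -743/512, -1485/1024, -2969/2048 } R={ -371/256, -185/128, -23/16, -11/8, -5/4, -1, 0 } — -5937/4096

-5937/4096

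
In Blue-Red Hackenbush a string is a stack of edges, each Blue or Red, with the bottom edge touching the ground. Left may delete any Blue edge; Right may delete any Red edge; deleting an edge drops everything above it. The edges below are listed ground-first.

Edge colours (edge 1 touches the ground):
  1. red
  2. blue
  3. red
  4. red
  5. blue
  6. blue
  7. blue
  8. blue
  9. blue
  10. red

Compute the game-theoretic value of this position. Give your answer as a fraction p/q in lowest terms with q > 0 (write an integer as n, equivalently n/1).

Prefix values for red blue red red blue blue blue blue blue red via {L|R} + simplicity:
val_1 [r]  L=[—]  R=[0]  = -1
val_2 [rb]  L=[-1]  R=[0]  = -1/2
val_3 [rbr]  L=[-1]  R=[-1/2, 0]  = -3/4
val_4 [rbrr]  L=[-1]  R=[-3/4, -1/2, 0]  = -7/8
val_5 [rbrrb]  L=[-1, -7/8]  R=[-3/4, -1/2, 0]  = -13/16
val_6 [rbrrbb]  L=[-1, -7/8, -13/16]  R=[-3/4, -1/2, 0]  = -25/32
val_7 [rbrrbbb]  L=[-1, -7/8, -13/16, -25/32]  R=[-3/4, -1/2, 0]  = -49/64
val_8 [rbrrbbbb]  L=[-1, -7/8, -13/16, -25/32, -49/64]  R=[-3/4, -1/2, 0]  = -97/128
val_9 [rbrrbbbbb]  L=[-1, -7/8, -13/16, -25/32, -49/64, -97/128]  R=[-3/4, -1/2, 0]  = -193/256
val_10 [rbrrbbbbbr]  L=[-1, -7/8, -13/16, -25/32, -49/64, -97/128]  R=[-193/256, -3/4, -1/2, 0]  = -387/512

-387/512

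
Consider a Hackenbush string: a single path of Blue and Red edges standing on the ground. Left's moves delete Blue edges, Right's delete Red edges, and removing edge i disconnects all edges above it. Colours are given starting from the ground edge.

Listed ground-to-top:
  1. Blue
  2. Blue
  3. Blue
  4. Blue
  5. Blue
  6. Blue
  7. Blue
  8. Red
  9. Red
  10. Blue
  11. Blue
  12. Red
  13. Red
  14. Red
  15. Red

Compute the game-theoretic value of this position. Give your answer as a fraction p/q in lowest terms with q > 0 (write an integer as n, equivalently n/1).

Build v(s[:k]) for k = 1..15, string s = Blue Blue Blue Blue Blue Blue Blue Red Red Blue Blue Red Red Red Red.
step 1: add Blue to get B; options L={ 0 } R={ — } so 1
step 2: add Blue to get BB; options L={ 0 1 } R={ — } so 2
step 3: add Blue to get BBB; options L={ 0 1 2 } R={ — } so 3
step 4: add Blue to get BBBB; options L={ 0 1 2 3 } R={ — } so 4
step 5: add Blue to get BBBBB; options L={ 0 1 2 3 4 } R={ — } so 5
step 6: add Blue to get BBBBBB; options L={ 0 1 2 3 4 5 } R={ — } so 6
step 7: add Blue to get BBBBBBB; options L={ 0 1 2 3 4 5 6 } R={ — } so 7
step 8: add Red to get BBBBBBBR; options L={ 0 1 2 3 4 5 6 } R={ 7 } so 13/2
step 9: add Red to get BBBBBBBRR; options L={ 0 1 2 3 4 5 6 } R={ 13/2 7 } so 25/4
step 10: add Blue to get BBBBBBBRRB; options L={ 0 1 2 3 4 5 6 25/4 } R={ 13/2 7 } so 51/8
step 11: add Blue to get BBBBBBBRRBB; options L={ 0 1 2 3 4 5 6 25/4 51/8 } R={ 13/2 7 } so 103/16
step 12: add Red to get BBBBBBBRRBBR; options L={ 0 1 2 3 4 5 6 25/4 51/8 } R={ 103/16 13/2 7 } so 205/32
step 13: add Red to get BBBBBBBRRBBRR; options L={ 0 1 2 3 4 5 6 25/4 51/8 } R={ 205/32 103/16 13/2 7 } so 409/64
step 14: add Red to get BBBBBBBRRBBRRR; options L={ 0 1 2 3 4 5 6 25/4 51/8 } R={ 409/64 205/32 103/16 13/2 7 } so 817/128
step 15: add Red to get BBBBBBBRRBBRRRR; options L={ 0 1 2 3 4 5 6 25/4 51/8 } R={ 817/128 409/64 205/32 103/16 13/2 7 } so 1633/256

1633/256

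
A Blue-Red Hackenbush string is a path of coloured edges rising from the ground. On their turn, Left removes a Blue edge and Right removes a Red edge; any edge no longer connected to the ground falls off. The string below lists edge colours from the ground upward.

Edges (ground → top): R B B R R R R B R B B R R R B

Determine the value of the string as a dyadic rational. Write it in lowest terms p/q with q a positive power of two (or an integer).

-7837/16384

G(R) = { (no moves) | 0 } — -1
G(RB) = { -1 | 0 } — -1/2
G(RBB) = { -1; -1/2 | 0 } — -1/4
G(RBBR) = { -1; -1/2 | -1/4; 0 } — -3/8
G(RBBRR) = { -1; -1/2 | -3/8; -1/4; 0 } — -7/16
G(RBBRRR) = { -1; -1/2 | -7/16; -3/8; -1/4; 0 } — -15/32
G(RBBRRRR) = { -1; -1/2 | -15/32; -7/16; -3/8; -1/4; 0 } — -31/64
G(RBBRRRRB) = { -1; -1/2; -31/64 | -15/32; -7/16; -3/8; -1/4; 0 } — -61/128
G(RBBRRRRBR) = { -1; -1/2; -31/64 | -61/128; -15/32; -7/16; -3/8; -1/4; 0 } — -123/256
G(RBBRRRRBRB) = { -1; -1/2; -31/64; -123/256 | -61/128; -15/32; -7/16; -3/8; -1/4; 0 } — -245/512
G(RBBRRRRBRBB) = { -1; -1/2; -31/64; -123/256; -245/512 | -61/128; -15/32; -7/16; -3/8; -1/4; 0 } — -489/1024
G(RBBRRRRBRBBR) = { -1; -1/2; -31/64; -123/256; -245/512 | -489/1024; -61/128; -15/32; -7/16; -3/8; -1/4; 0 } — -979/2048
G(RBBRRRRBRBBRR) = { -1; -1/2; -31/64; -123/256; -245/512 | -979/2048; -489/1024; -61/128; -15/32; -7/16; -3/8; -1/4; 0 } — -1959/4096
G(RBBRRRRBRBBRRR) = { -1; -1/2; -31/64; -123/256; -245/512 | -1959/4096; -979/2048; -489/1024; -61/128; -15/32; -7/16; -3/8; -1/4; 0 } — -3919/8192
G(RBBRRRRBRBBRRRB) = { -1; -1/2; -31/64; -123/256; -245/512; -3919/8192 | -1959/4096; -979/2048; -489/1024; -61/128; -15/32; -7/16; -3/8; -1/4; 0 } — -7837/16384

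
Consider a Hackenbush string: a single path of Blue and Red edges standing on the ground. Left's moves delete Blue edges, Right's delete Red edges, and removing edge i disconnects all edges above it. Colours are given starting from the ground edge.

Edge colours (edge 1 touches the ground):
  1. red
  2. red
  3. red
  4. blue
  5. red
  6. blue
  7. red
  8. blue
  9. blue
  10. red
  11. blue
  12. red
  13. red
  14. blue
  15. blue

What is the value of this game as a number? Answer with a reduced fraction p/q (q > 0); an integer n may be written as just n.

Prefix values for red red red blue red blue red blue blue red blue red red blue blue via {L|R} + simplicity:
step 1: add red to get r; options L={ — } R={ 0 } gives -1
step 2: add red to get rr; options L={ — } R={ -1; 0 } gives -2
step 3: add red to get rrr; options L={ — } R={ -2; -1; 0 } gives -3
step 4: add blue to get rrrb; options L={ -3 } R={ -2; -1; 0 } gives -5/2
step 5: add red to get rrrbr; options L={ -3 } R={ -5/2; -2; -1; 0 } gives -11/4
step 6: add blue to get rrrbrb; options L={ -3; -11/4 } R={ -5/2; -2; -1; 0 } gives -21/8
step 7: add red to get rrrbrbr; options L={ -3; -11/4 } R={ -21/8; -5/2; -2; -1; 0 } gives -43/16
step 8: add blue to get rrrbrbrb; options L={ -3; -11/4; -43/16 } R={ -21/8; -5/2; -2; -1; 0 } gives -85/32
step 9: add blue to get rrrbrbrbb; options L={ -3; -11/4; -43/16; -85/32 } R={ -21/8; -5/2; -2; -1; 0 } gives -169/64
step 10: add red to get rrrbrbrbbr; options L={ -3; -11/4; -43/16; -85/32 } R={ -169/64; -21/8; -5/2; -2; -1; 0 } gives -339/128
step 11: add blue to get rrrbrbrbbrb; options L={ -3; -11/4; -43/16; -85/32; -339/128 } R={ -169/64; -21/8; -5/2; -2; -1; 0 } gives -677/256
step 12: add red to get rrrbrbrbbrbr; options L={ -3; -11/4; -43/16; -85/32; -339/128 } R={ -677/256; -169/64; -21/8; -5/2; -2; -1; 0 } gives -1355/512
step 13: add red to get rrrbrbrbbrbrr; options L={ -3; -11/4; -43/16; -85/32; -339/128 } R={ -1355/512; -677/256; -169/64; -21/8; -5/2; -2; -1; 0 } gives -2711/1024
step 14: add blue to get rrrbrbrbbrbrrb; options L={ -3; -11/4; -43/16; -85/32; -339/128; -2711/1024 } R={ -1355/512; -677/256; -169/64; -21/8; -5/2; -2; -1; 0 } gives -5421/2048
step 15: add blue to get rrrbrbrbbrbrrbb; options L={ -3; -11/4; -43/16; -85/32; -339/128; -2711/1024; -5421/2048 } R={ -1355/512; -677/256; -169/64; -21/8; -5/2; -2; -1; 0 } gives -10841/4096

-10841/4096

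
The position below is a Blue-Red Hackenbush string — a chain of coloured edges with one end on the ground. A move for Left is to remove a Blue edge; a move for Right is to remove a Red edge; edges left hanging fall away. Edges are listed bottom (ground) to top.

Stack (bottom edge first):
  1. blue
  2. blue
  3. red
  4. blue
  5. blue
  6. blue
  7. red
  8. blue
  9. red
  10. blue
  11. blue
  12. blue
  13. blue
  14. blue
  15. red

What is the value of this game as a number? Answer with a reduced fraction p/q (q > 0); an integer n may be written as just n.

15741/8192

Prefix values for blue blue red blue blue blue red blue red blue blue blue blue blue red via {L|R} + simplicity:
v_1 [b]  L=[0]  R=[—]  -> 1
v_2 [bb]  L=[0, 1]  R=[—]  -> 2
v_3 [bbr]  L=[0, 1]  R=[2]  -> 3/2
v_4 [bbrb]  L=[0, 1, 3/2]  R=[2]  -> 7/4
v_5 [bbrbb]  L=[0, 1, 3/2, 7/4]  R=[2]  -> 15/8
v_6 [bbrbbb]  L=[0, 1, 3/2, 7/4, 15/8]  R=[2]  -> 31/16
v_7 [bbrbbbr]  L=[0, 1, 3/2, 7/4, 15/8]  R=[31/16, 2]  -> 61/32
v_8 [bbrbbbrb]  L=[0, 1, 3/2, 7/4, 15/8, 61/32]  R=[31/16, 2]  -> 123/64
v_9 [bbrbbbrbr]  L=[0, 1, 3/2, 7/4, 15/8, 61/32]  R=[123/64, 31/16, 2]  -> 245/128
v_10 [bbrbbbrbrb]  L=[0, 1, 3/2, 7/4, 15/8, 61/32, 245/128]  R=[123/64, 31/16, 2]  -> 491/256
v_11 [bbrbbbrbrbb]  L=[0, 1, 3/2, 7/4, 15/8, 61/32, 245/128, 491/256]  R=[123/64, 31/16, 2]  -> 983/512
v_12 [bbrbbbrbrbbb]  L=[0, 1, 3/2, 7/4, 15/8, 61/32, 245/128, 491/256, 983/512]  R=[123/64, 31/16, 2]  -> 1967/1024
v_13 [bbrbbbrbrbbbb]  L=[0, 1, 3/2, 7/4, 15/8, 61/32, 245/128, 491/256, 983/512, 1967/1024]  R=[123/64, 31/16, 2]  -> 3935/2048
v_14 [bbrbbbrbrbbbbb]  L=[0, 1, 3/2, 7/4, 15/8, 61/32, 245/128, 491/256, 983/512, 1967/1024, 3935/2048]  R=[123/64, 31/16, 2]  -> 7871/4096
v_15 [bbrbbbrbrbbbbbr]  L=[0, 1, 3/2, 7/4, 15/8, 61/32, 245/128, 491/256, 983/512, 1967/1024, 3935/2048]  R=[7871/4096, 123/64, 31/16, 2]  -> 15741/8192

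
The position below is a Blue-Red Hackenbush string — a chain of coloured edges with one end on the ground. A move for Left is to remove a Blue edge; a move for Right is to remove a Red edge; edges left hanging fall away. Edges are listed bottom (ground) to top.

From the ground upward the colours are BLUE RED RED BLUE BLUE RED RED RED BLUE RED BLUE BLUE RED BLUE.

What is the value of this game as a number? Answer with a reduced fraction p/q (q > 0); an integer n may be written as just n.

Build val(s[:k]) for k = 1..14, string s = BLUE RED RED BLUE BLUE RED RED RED BLUE RED BLUE BLUE RED BLUE.
edge 1 of 14 (BLUE): { 0 | — } -> 1
edge 2 of 14 (RED): { 0 | 1 } -> 1/2
edge 3 of 14 (RED): { 0 | 1/2 1 } -> 1/4
edge 4 of 14 (BLUE): { 0 1/4 | 1/2 1 } -> 3/8
edge 5 of 14 (BLUE): { 0 1/4 3/8 | 1/2 1 } -> 7/16
edge 6 of 14 (RED): { 0 1/4 3/8 | 7/16 1/2 1 } -> 13/32
edge 7 of 14 (RED): { 0 1/4 3/8 | 13/32 7/16 1/2 1 } -> 25/64
edge 8 of 14 (RED): { 0 1/4 3/8 | 25/64 13/32 7/16 1/2 1 } -> 49/128
edge 9 of 14 (BLUE): { 0 1/4 3/8 49/128 | 25/64 13/32 7/16 1/2 1 } -> 99/256
edge 10 of 14 (RED): { 0 1/4 3/8 49/128 | 99/256 25/64 13/32 7/16 1/2 1 } -> 197/512
edge 11 of 14 (BLUE): { 0 1/4 3/8 49/128 197/512 | 99/256 25/64 13/32 7/16 1/2 1 } -> 395/1024
edge 12 of 14 (BLUE): { 0 1/4 3/8 49/128 197/512 395/1024 | 99/256 25/64 13/32 7/16 1/2 1 } -> 791/2048
edge 13 of 14 (RED): { 0 1/4 3/8 49/128 197/512 395/1024 | 791/2048 99/256 25/64 13/32 7/16 1/2 1 } -> 1581/4096
edge 14 of 14 (BLUE): { 0 1/4 3/8 49/128 197/512 395/1024 1581/4096 | 791/2048 99/256 25/64 13/32 7/16 1/2 1 } -> 3163/8192

3163/8192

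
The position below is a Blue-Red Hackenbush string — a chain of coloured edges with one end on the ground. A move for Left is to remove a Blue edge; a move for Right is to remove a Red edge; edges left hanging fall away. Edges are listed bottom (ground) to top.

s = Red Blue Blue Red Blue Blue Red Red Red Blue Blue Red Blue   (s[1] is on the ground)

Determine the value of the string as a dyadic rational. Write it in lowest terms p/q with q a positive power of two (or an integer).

-1253/4096

v_1 [R]  L=[none]  R=[0]  ⇒ -1
v_2 [RB]  L=[-1]  R=[0]  ⇒ -1/2
v_3 [RBB]  L=[-1 -1/2]  R=[0]  ⇒ -1/4
v_4 [RBBR]  L=[-1 -1/2]  R=[-1/4 0]  ⇒ -3/8
v_5 [RBBRB]  L=[-1 -1/2 -3/8]  R=[-1/4 0]  ⇒ -5/16
v_6 [RBBRBB]  L=[-1 -1/2 -3/8 -5/16]  R=[-1/4 0]  ⇒ -9/32
v_7 [RBBRBBR]  L=[-1 -1/2 -3/8 -5/16]  R=[-9/32 -1/4 0]  ⇒ -19/64
v_8 [RBBRBBRR]  L=[-1 -1/2 -3/8 -5/16]  R=[-19/64 -9/32 -1/4 0]  ⇒ -39/128
v_9 [RBBRBBRRR]  L=[-1 -1/2 -3/8 -5/16]  R=[-39/128 -19/64 -9/32 -1/4 0]  ⇒ -79/256
v_10 [RBBRBBRRRB]  L=[-1 -1/2 -3/8 -5/16 -79/256]  R=[-39/128 -19/64 -9/32 -1/4 0]  ⇒ -157/512
v_11 [RBBRBBRRRBB]  L=[-1 -1/2 -3/8 -5/16 -79/256 -157/512]  R=[-39/128 -19/64 -9/32 -1/4 0]  ⇒ -313/1024
v_12 [RBBRBBRRRBBR]  L=[-1 -1/2 -3/8 -5/16 -79/256 -157/512]  R=[-313/1024 -39/128 -19/64 -9/32 -1/4 0]  ⇒ -627/2048
v_13 [RBBRBBRRRBBRB]  L=[-1 -1/2 -3/8 -5/16 -79/256 -157/512 -627/2048]  R=[-313/1024 -39/128 -19/64 -9/32 -1/4 0]  ⇒ -1253/4096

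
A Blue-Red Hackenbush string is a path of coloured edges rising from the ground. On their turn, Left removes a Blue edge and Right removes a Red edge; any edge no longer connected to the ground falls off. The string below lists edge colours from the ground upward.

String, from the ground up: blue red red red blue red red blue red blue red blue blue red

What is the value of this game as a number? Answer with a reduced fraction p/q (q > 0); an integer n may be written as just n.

1197/8192

v_1 [b]  L=[0]  R=[∅]  = 1
v_2 [br]  L=[0]  R=[1]  = 1/2
v_3 [brr]  L=[0]  R=[1/2,1]  = 1/4
v_4 [brrr]  L=[0]  R=[1/4,1/2,1]  = 1/8
v_5 [brrrb]  L=[0,1/8]  R=[1/4,1/2,1]  = 3/16
v_6 [brrrbr]  L=[0,1/8]  R=[3/16,1/4,1/2,1]  = 5/32
v_7 [brrrbrr]  L=[0,1/8]  R=[5/32,3/16,1/4,1/2,1]  = 9/64
v_8 [brrrbrrb]  L=[0,1/8,9/64]  R=[5/32,3/16,1/4,1/2,1]  = 19/128
v_9 [brrrbrrbr]  L=[0,1/8,9/64]  R=[19/128,5/32,3/16,1/4,1/2,1]  = 37/256
v_10 [brrrbrrbrb]  L=[0,1/8,9/64,37/256]  R=[19/128,5/32,3/16,1/4,1/2,1]  = 75/512
v_11 [brrrbrrbrbr]  L=[0,1/8,9/64,37/256]  R=[75/512,19/128,5/32,3/16,1/4,1/2,1]  = 149/1024
v_12 [brrrbrrbrbrb]  L=[0,1/8,9/64,37/256,149/1024]  R=[75/512,19/128,5/32,3/16,1/4,1/2,1]  = 299/2048
v_13 [brrrbrrbrbrbb]  L=[0,1/8,9/64,37/256,149/1024,299/2048]  R=[75/512,19/128,5/32,3/16,1/4,1/2,1]  = 599/4096
v_14 [brrrbrrbrbrbbr]  L=[0,1/8,9/64,37/256,149/1024,299/2048]  R=[599/4096,75/512,19/128,5/32,3/16,1/4,1/2,1]  = 1197/8192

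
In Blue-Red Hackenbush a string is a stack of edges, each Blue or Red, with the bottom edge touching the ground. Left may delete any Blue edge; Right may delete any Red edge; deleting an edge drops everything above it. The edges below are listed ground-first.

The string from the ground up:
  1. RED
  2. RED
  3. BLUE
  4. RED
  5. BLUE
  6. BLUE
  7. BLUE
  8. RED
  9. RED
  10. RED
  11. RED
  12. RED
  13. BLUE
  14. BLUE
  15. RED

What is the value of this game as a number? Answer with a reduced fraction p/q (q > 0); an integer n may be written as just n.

Prefix values for RED RED BLUE RED BLUE BLUE BLUE RED RED RED RED RED BLUE BLUE RED via {L|R} + simplicity:
G_1 [R]  L=[]  R=[0]  gives -1
G_2 [RR]  L=[]  R=[-1; 0]  gives -2
G_3 [RRB]  L=[-2]  R=[-1; 0]  gives -3/2
G_4 [RRBR]  L=[-2]  R=[-3/2; -1; 0]  gives -7/4
G_5 [RRBRB]  L=[-2; -7/4]  R=[-3/2; -1; 0]  gives -13/8
G_6 [RRBRBB]  L=[-2; -7/4; -13/8]  R=[-3/2; -1; 0]  gives -25/16
G_7 [RRBRBBB]  L=[-2; -7/4; -13/8; -25/16]  R=[-3/2; -1; 0]  gives -49/32
G_8 [RRBRBBBR]  L=[-2; -7/4; -13/8; -25/16]  R=[-49/32; -3/2; -1; 0]  gives -99/64
G_9 [RRBRBBBRR]  L=[-2; -7/4; -13/8; -25/16]  R=[-99/64; -49/32; -3/2; -1; 0]  gives -199/128
G_10 [RRBRBBBRRR]  L=[-2; -7/4; -13/8; -25/16]  R=[-199/128; -99/64; -49/32; -3/2; -1; 0]  gives -399/256
G_11 [RRBRBBBRRRR]  L=[-2; -7/4; -13/8; -25/16]  R=[-399/256; -199/128; -99/64; -49/32; -3/2; -1; 0]  gives -799/512
G_12 [RRBRBBBRRRRR]  L=[-2; -7/4; -13/8; -25/16]  R=[-799/512; -399/256; -199/128; -99/64; -49/32; -3/2; -1; 0]  gives -1599/1024
G_13 [RRBRBBBRRRRRB]  L=[-2; -7/4; -13/8; -25/16; -1599/1024]  R=[-799/512; -399/256; -199/128; -99/64; -49/32; -3/2; -1; 0]  gives -3197/2048
G_14 [RRBRBBBRRRRRBB]  L=[-2; -7/4; -13/8; -25/16; -1599/1024; -3197/2048]  R=[-799/512; -399/256; -199/128; -99/64; -49/32; -3/2; -1; 0]  gives -6393/4096
G_15 [RRBRBBBRRRRRBBR]  L=[-2; -7/4; -13/8; -25/16; -1599/1024; -3197/2048]  R=[-6393/4096; -799/512; -399/256; -199/128; -99/64; -49/32; -3/2; -1; 0]  gives -12787/8192

-12787/8192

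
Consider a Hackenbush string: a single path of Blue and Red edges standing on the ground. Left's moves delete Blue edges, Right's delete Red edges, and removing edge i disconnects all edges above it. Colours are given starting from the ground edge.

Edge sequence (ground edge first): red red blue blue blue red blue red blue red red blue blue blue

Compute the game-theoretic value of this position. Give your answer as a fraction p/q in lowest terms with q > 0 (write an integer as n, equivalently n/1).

Prefix values for red red blue blue blue red blue red blue red red blue blue blue via {L|R} + simplicity:
value_1 [r]  L=[(no moves)]  R=[0]  gives -1
value_2 [rr]  L=[(no moves)]  R=[-1,0]  gives -2
value_3 [rrb]  L=[-2]  R=[-1,0]  gives -3/2
value_4 [rrbb]  L=[-2,-3/2]  R=[-1,0]  gives -5/4
value_5 [rrbbb]  L=[-2,-3/2,-5/4]  R=[-1,0]  gives -9/8
value_6 [rrbbbr]  L=[-2,-3/2,-5/4]  R=[-9/8,-1,0]  gives -19/16
value_7 [rrbbbrb]  L=[-2,-3/2,-5/4,-19/16]  R=[-9/8,-1,0]  gives -37/32
value_8 [rrbbbrbr]  L=[-2,-3/2,-5/4,-19/16]  R=[-37/32,-9/8,-1,0]  gives -75/64
value_9 [rrbbbrbrb]  L=[-2,-3/2,-5/4,-19/16,-75/64]  R=[-37/32,-9/8,-1,0]  gives -149/128
value_10 [rrbbbrbrbr]  L=[-2,-3/2,-5/4,-19/16,-75/64]  R=[-149/128,-37/32,-9/8,-1,0]  gives -299/256
value_11 [rrbbbrbrbrr]  L=[-2,-3/2,-5/4,-19/16,-75/64]  R=[-299/256,-149/128,-37/32,-9/8,-1,0]  gives -599/512
value_12 [rrbbbrbrbrrb]  L=[-2,-3/2,-5/4,-19/16,-75/64,-599/512]  R=[-299/256,-149/128,-37/32,-9/8,-1,0]  gives -1197/1024
value_13 [rrbbbrbrbrrbb]  L=[-2,-3/2,-5/4,-19/16,-75/64,-599/512,-1197/1024]  R=[-299/256,-149/128,-37/32,-9/8,-1,0]  gives -2393/2048
value_14 [rrbbbrbrbrrbbb]  L=[-2,-3/2,-5/4,-19/16,-75/64,-599/512,-1197/1024,-2393/2048]  R=[-299/256,-149/128,-37/32,-9/8,-1,0]  gives -4785/4096

-4785/4096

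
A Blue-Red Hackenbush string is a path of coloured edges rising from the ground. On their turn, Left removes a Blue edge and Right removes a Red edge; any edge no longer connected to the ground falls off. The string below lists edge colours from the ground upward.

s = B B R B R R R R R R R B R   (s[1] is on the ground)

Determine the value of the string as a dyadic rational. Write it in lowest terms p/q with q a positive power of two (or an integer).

Build v(s[:k]) for k = 1..13, string s = B B R B R R R R R R R B R.
B: Left { 0 }, Right {  } so simplest 1
BB: Left { 0,1 }, Right {  } so simplest 2
BBR: Left { 0,1 }, Right { 2 } so simplest 3/2
BBRB: Left { 0,1,3/2 }, Right { 2 } so simplest 7/4
BBRBR: Left { 0,1,3/2 }, Right { 7/4,2 } so simplest 13/8
BBRBRR: Left { 0,1,3/2 }, Right { 13/8,7/4,2 } so simplest 25/16
BBRBRRR: Left { 0,1,3/2 }, Right { 25/16,13/8,7/4,2 } so simplest 49/32
BBRBRRRR: Left { 0,1,3/2 }, Right { 49/32,25/16,13/8,7/4,2 } so simplest 97/64
BBRBRRRRR: Left { 0,1,3/2 }, Right { 97/64,49/32,25/16,13/8,7/4,2 } so simplest 193/128
BBRBRRRRRR: Left { 0,1,3/2 }, Right { 193/128,97/64,49/32,25/16,13/8,7/4,2 } so simplest 385/256
BBRBRRRRRRR: Left { 0,1,3/2 }, Right { 385/256,193/128,97/64,49/32,25/16,13/8,7/4,2 } so simplest 769/512
BBRBRRRRRRRB: Left { 0,1,3/2,769/512 }, Right { 385/256,193/128,97/64,49/32,25/16,13/8,7/4,2 } so simplest 1539/1024
BBRBRRRRRRRBR: Left { 0,1,3/2,769/512 }, Right { 1539/1024,385/256,193/128,97/64,49/32,25/16,13/8,7/4,2 } so simplest 3077/2048

3077/2048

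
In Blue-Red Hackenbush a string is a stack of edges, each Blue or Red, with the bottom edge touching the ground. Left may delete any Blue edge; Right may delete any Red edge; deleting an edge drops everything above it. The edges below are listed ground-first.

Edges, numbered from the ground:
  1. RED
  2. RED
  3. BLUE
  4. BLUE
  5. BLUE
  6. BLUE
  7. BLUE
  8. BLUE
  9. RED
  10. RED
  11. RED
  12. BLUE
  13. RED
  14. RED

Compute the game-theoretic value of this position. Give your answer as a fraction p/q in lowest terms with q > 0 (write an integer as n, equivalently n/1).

Prefix values for RED RED BLUE BLUE BLUE BLUE BLUE BLUE RED RED RED BLUE RED RED via {L|R} + simplicity:
g(R) = { (no moves) | 0 } = -1
g(RR) = { (no moves) | -1,0 } = -2
g(RRB) = { -2 | -1,0 } = -3/2
g(RRBB) = { -2,-3/2 | -1,0 } = -5/4
g(RRBBB) = { -2,-3/2,-5/4 | -1,0 } = -9/8
g(RRBBBB) = { -2,-3/2,-5/4,-9/8 | -1,0 } = -17/16
g(RRBBBBB) = { -2,-3/2,-5/4,-9/8,-17/16 | -1,0 } = -33/32
g(RRBBBBBB) = { -2,-3/2,-5/4,-9/8,-17/16,-33/32 | -1,0 } = -65/64
g(RRBBBBBBR) = { -2,-3/2,-5/4,-9/8,-17/16,-33/32 | -65/64,-1,0 } = -131/128
g(RRBBBBBBRR) = { -2,-3/2,-5/4,-9/8,-17/16,-33/32 | -131/128,-65/64,-1,0 } = -263/256
g(RRBBBBBBRRR) = { -2,-3/2,-5/4,-9/8,-17/16,-33/32 | -263/256,-131/128,-65/64,-1,0 } = -527/512
g(RRBBBBBBRRRB) = { -2,-3/2,-5/4,-9/8,-17/16,-33/32,-527/512 | -263/256,-131/128,-65/64,-1,0 } = -1053/1024
g(RRBBBBBBRRRBR) = { -2,-3/2,-5/4,-9/8,-17/16,-33/32,-527/512 | -1053/1024,-263/256,-131/128,-65/64,-1,0 } = -2107/2048
g(RRBBBBBBRRRBRR) = { -2,-3/2,-5/4,-9/8,-17/16,-33/32,-527/512 | -2107/2048,-1053/1024,-263/256,-131/128,-65/64,-1,0 } = -4215/4096

-4215/4096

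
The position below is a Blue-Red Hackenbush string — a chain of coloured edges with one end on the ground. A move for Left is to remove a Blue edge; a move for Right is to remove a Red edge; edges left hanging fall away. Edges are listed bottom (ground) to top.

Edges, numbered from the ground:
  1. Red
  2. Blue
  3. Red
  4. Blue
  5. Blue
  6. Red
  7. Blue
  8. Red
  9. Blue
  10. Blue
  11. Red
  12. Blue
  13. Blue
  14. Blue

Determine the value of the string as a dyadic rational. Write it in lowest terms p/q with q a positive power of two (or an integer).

-4753/8192

Prefix values for Red Blue Red Blue Blue Red Blue Red Blue Blue Red Blue Blue Blue via {L|R} + simplicity:
R: Left { · }, Right { 0 } — simplest -1
RB: Left { -1 }, Right { 0 } — simplest -1/2
RBR: Left { -1 }, Right { -1/2,0 } — simplest -3/4
RBRB: Left { -1,-3/4 }, Right { -1/2,0 } — simplest -5/8
RBRBB: Left { -1,-3/4,-5/8 }, Right { -1/2,0 } — simplest -9/16
RBRBBR: Left { -1,-3/4,-5/8 }, Right { -9/16,-1/2,0 } — simplest -19/32
RBRBBRB: Left { -1,-3/4,-5/8,-19/32 }, Right { -9/16,-1/2,0 } — simplest -37/64
RBRBBRBR: Left { -1,-3/4,-5/8,-19/32 }, Right { -37/64,-9/16,-1/2,0 } — simplest -75/128
RBRBBRBRB: Left { -1,-3/4,-5/8,-19/32,-75/128 }, Right { -37/64,-9/16,-1/2,0 } — simplest -149/256
RBRBBRBRBB: Left { -1,-3/4,-5/8,-19/32,-75/128,-149/256 }, Right { -37/64,-9/16,-1/2,0 } — simplest -297/512
RBRBBRBRBBR: Left { -1,-3/4,-5/8,-19/32,-75/128,-149/256 }, Right { -297/512,-37/64,-9/16,-1/2,0 } — simplest -595/1024
RBRBBRBRBBRB: Left { -1,-3/4,-5/8,-19/32,-75/128,-149/256,-595/1024 }, Right { -297/512,-37/64,-9/16,-1/2,0 } — simplest -1189/2048
RBRBBRBRBBRBB: Left { -1,-3/4,-5/8,-19/32,-75/128,-149/256,-595/1024,-1189/2048 }, Right { -297/512,-37/64,-9/16,-1/2,0 } — simplest -2377/4096
RBRBBRBRBBRBBB: Left { -1,-3/4,-5/8,-19/32,-75/128,-149/256,-595/1024,-1189/2048,-2377/4096 }, Right { -297/512,-37/64,-9/16,-1/2,0 } — simplest -4753/8192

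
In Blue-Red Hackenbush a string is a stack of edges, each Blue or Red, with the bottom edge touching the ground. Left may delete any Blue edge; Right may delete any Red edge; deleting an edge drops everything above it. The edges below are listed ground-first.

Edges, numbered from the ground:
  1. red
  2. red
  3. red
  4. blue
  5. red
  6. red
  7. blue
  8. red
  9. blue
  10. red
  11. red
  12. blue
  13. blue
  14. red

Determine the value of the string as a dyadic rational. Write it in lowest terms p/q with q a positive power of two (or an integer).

1 of 14 · r · max L −∞ · min R 0 → -1
2 of 14 · rr · max L −∞ · min R -1 → -2
3 of 14 · rrr · max L −∞ · min R -2 → -3
4 of 14 · rrrb · max L -3 · min R -2 → -5/2
5 of 14 · rrrbr · max L -3 · min R -5/2 → -11/4
6 of 14 · rrrbrr · max L -3 · min R -11/4 → -23/8
7 of 14 · rrrbrrb · max L -23/8 · min R -11/4 → -45/16
8 of 14 · rrrbrrbr · max L -23/8 · min R -45/16 → -91/32
9 of 14 · rrrbrrbrb · max L -91/32 · min R -45/16 → -181/64
10 of 14 · rrrbrrbrbr · max L -91/32 · min R -181/64 → -363/128
11 of 14 · rrrbrrbrbrr · max L -91/32 · min R -363/128 → -727/256
12 of 14 · rrrbrrbrbrrb · max L -727/256 · min R -363/128 → -1453/512
13 of 14 · rrrbrrbrbrrbb · max L -1453/512 · min R -363/128 → -2905/1024
14 of 14 · rrrbrrbrbrrbbr · max L -1453/512 · min R -2905/1024 → -5811/2048

-5811/2048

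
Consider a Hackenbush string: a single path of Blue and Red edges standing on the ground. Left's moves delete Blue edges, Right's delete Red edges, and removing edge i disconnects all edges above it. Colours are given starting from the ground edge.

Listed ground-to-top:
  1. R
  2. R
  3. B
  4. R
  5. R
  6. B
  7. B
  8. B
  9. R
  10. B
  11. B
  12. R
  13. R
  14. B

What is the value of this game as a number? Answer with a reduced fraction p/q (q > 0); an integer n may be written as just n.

Build g(s[:k]) for k = 1..14, string s = R R B R R B B B R B B R R B.
g(R) = { · | 0 } ⇒ -1
g(RR) = { · | -1, 0 } ⇒ -2
g(RRB) = { -2 | -1, 0 } ⇒ -3/2
g(RRBR) = { -2 | -3/2, -1, 0 } ⇒ -7/4
g(RRBRR) = { -2 | -7/4, -3/2, -1, 0 } ⇒ -15/8
g(RRBRRB) = { -2, -15/8 | -7/4, -3/2, -1, 0 } ⇒ -29/16
g(RRBRRBB) = { -2, -15/8, -29/16 | -7/4, -3/2, -1, 0 } ⇒ -57/32
g(RRBRRBBB) = { -2, -15/8, -29/16, -57/32 | -7/4, -3/2, -1, 0 } ⇒ -113/64
g(RRBRRBBBR) = { -2, -15/8, -29/16, -57/32 | -113/64, -7/4, -3/2, -1, 0 } ⇒ -227/128
g(RRBRRBBBRB) = { -2, -15/8, -29/16, -57/32, -227/128 | -113/64, -7/4, -3/2, -1, 0 } ⇒ -453/256
g(RRBRRBBBRBB) = { -2, -15/8, -29/16, -57/32, -227/128, -453/256 | -113/64, -7/4, -3/2, -1, 0 } ⇒ -905/512
g(RRBRRBBBRBBR) = { -2, -15/8, -29/16, -57/32, -227/128, -453/256 | -905/512, -113/64, -7/4, -3/2, -1, 0 } ⇒ -1811/1024
g(RRBRRBBBRBBRR) = { -2, -15/8, -29/16, -57/32, -227/128, -453/256 | -1811/1024, -905/512, -113/64, -7/4, -3/2, -1, 0 } ⇒ -3623/2048
g(RRBRRBBBRBBRRB) = { -2, -15/8, -29/16, -57/32, -227/128, -453/256, -3623/2048 | -1811/1024, -905/512, -113/64, -7/4, -3/2, -1, 0 } ⇒ -7245/4096

-7245/4096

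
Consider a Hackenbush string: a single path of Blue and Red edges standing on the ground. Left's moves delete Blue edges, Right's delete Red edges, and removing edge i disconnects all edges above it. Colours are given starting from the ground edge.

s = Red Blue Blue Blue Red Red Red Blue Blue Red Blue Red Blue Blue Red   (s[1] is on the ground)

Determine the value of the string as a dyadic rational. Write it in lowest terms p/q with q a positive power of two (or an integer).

-3667/16384

1 of 15 · R · max L −∞ · min R 0 → -1
2 of 15 · RB · max L -1 · min R 0 → -1/2
3 of 15 · RBB · max L -1/2 · min R 0 → -1/4
4 of 15 · RBBB · max L -1/4 · min R 0 → -1/8
5 of 15 · RBBBR · max L -1/4 · min R -1/8 → -3/16
6 of 15 · RBBBRR · max L -1/4 · min R -3/16 → -7/32
7 of 15 · RBBBRRR · max L -1/4 · min R -7/32 → -15/64
8 of 15 · RBBBRRRB · max L -15/64 · min R -7/32 → -29/128
9 of 15 · RBBBRRRBB · max L -29/128 · min R -7/32 → -57/256
10 of 15 · RBBBRRRBBR · max L -29/128 · min R -57/256 → -115/512
11 of 15 · RBBBRRRBBRB · max L -115/512 · min R -57/256 → -229/1024
12 of 15 · RBBBRRRBBRBR · max L -115/512 · min R -229/1024 → -459/2048
13 of 15 · RBBBRRRBBRBRB · max L -459/2048 · min R -229/1024 → -917/4096
14 of 15 · RBBBRRRBBRBRBB · max L -917/4096 · min R -229/1024 → -1833/8192
15 of 15 · RBBBRRRBBRBRBBR · max L -917/4096 · min R -1833/8192 → -3667/16384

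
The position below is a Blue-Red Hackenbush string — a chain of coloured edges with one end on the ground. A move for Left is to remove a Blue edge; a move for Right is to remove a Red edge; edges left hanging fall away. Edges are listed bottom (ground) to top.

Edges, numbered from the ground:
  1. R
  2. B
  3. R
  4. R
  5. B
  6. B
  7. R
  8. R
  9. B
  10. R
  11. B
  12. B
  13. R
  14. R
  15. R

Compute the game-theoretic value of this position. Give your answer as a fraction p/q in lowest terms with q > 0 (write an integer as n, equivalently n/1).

-13135/16384

Prefix values for R B R R B B R R B R B B R R R via {L|R} + simplicity:
R: Left { — }, Right { 0 } -> simplest -1
RB: Left { -1 }, Right { 0 } -> simplest -1/2
RBR: Left { -1 }, Right { -1/2; 0 } -> simplest -3/4
RBRR: Left { -1 }, Right { -3/4; -1/2; 0 } -> simplest -7/8
RBRRB: Left { -1; -7/8 }, Right { -3/4; -1/2; 0 } -> simplest -13/16
RBRRBB: Left { -1; -7/8; -13/16 }, Right { -3/4; -1/2; 0 } -> simplest -25/32
RBRRBBR: Left { -1; -7/8; -13/16 }, Right { -25/32; -3/4; -1/2; 0 } -> simplest -51/64
RBRRBBRR: Left { -1; -7/8; -13/16 }, Right { -51/64; -25/32; -3/4; -1/2; 0 } -> simplest -103/128
RBRRBBRRB: Left { -1; -7/8; -13/16; -103/128 }, Right { -51/64; -25/32; -3/4; -1/2; 0 } -> simplest -205/256
RBRRBBRRBR: Left { -1; -7/8; -13/16; -103/128 }, Right { -205/256; -51/64; -25/32; -3/4; -1/2; 0 } -> simplest -411/512
RBRRBBRRBRB: Left { -1; -7/8; -13/16; -103/128; -411/512 }, Right { -205/256; -51/64; -25/32; -3/4; -1/2; 0 } -> simplest -821/1024
RBRRBBRRBRBB: Left { -1; -7/8; -13/16; -103/128; -411/512; -821/1024 }, Right { -205/256; -51/64; -25/32; -3/4; -1/2; 0 } -> simplest -1641/2048
RBRRBBRRBRBBR: Left { -1; -7/8; -13/16; -103/128; -411/512; -821/1024 }, Right { -1641/2048; -205/256; -51/64; -25/32; -3/4; -1/2; 0 } -> simplest -3283/4096
RBRRBBRRBRBBRR: Left { -1; -7/8; -13/16; -103/128; -411/512; -821/1024 }, Right { -3283/4096; -1641/2048; -205/256; -51/64; -25/32; -3/4; -1/2; 0 } -> simplest -6567/8192
RBRRBBRRBRBBRRR: Left { -1; -7/8; -13/16; -103/128; -411/512; -821/1024 }, Right { -6567/8192; -3283/4096; -1641/2048; -205/256; -51/64; -25/32; -3/4; -1/2; 0 } -> simplest -13135/16384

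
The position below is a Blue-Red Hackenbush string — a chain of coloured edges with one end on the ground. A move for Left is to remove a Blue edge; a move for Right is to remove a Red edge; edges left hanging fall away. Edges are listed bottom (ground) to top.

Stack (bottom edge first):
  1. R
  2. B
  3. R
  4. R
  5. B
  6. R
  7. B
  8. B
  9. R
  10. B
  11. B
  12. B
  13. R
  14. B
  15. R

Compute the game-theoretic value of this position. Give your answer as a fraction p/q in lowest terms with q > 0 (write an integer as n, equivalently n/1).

1 of 15 · R · max L −∞ · min R 0 => -1
2 of 15 · RB · max L -1 · min R 0 => -1/2
3 of 15 · RBR · max L -1 · min R -1/2 => -3/4
4 of 15 · RBRR · max L -1 · min R -3/4 => -7/8
5 of 15 · RBRRB · max L -7/8 · min R -3/4 => -13/16
6 of 15 · RBRRBR · max L -7/8 · min R -13/16 => -27/32
7 of 15 · RBRRBRB · max L -27/32 · min R -13/16 => -53/64
8 of 15 · RBRRBRBB · max L -53/64 · min R -13/16 => -105/128
9 of 15 · RBRRBRBBR · max L -53/64 · min R -105/128 => -211/256
10 of 15 · RBRRBRBBRB · max L -211/256 · min R -105/128 => -421/512
11 of 15 · RBRRBRBBRBB · max L -421/512 · min R -105/128 => -841/1024
12 of 15 · RBRRBRBBRBBB · max L -841/1024 · min R -105/128 => -1681/2048
13 of 15 · RBRRBRBBRBBBR · max L -841/1024 · min R -1681/2048 => -3363/4096
14 of 15 · RBRRBRBBRBBBRB · max L -3363/4096 · min R -1681/2048 => -6725/8192
15 of 15 · RBRRBRBBRBBBRBR · max L -3363/4096 · min R -6725/8192 => -13451/16384

-13451/16384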